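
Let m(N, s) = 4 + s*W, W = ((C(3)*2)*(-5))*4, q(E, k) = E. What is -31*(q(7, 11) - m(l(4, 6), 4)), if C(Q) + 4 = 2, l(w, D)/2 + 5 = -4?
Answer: 9827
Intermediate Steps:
l(w, D) = -18 (l(w, D) = -10 + 2*(-4) = -10 - 8 = -18)
C(Q) = -2 (C(Q) = -4 + 2 = -2)
W = 80 (W = (-2*2*(-5))*4 = -4*(-5)*4 = 20*4 = 80)
m(N, s) = 4 + 80*s (m(N, s) = 4 + s*80 = 4 + 80*s)
-31*(q(7, 11) - m(l(4, 6), 4)) = -31*(7 - (4 + 80*4)) = -31*(7 - (4 + 320)) = -31*(7 - 1*324) = -31*(7 - 324) = -31*(-317) = 9827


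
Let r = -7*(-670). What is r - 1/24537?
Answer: 115078529/24537 ≈ 4690.0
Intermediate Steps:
r = 4690
r - 1/24537 = 4690 - 1/24537 = 115078529/24537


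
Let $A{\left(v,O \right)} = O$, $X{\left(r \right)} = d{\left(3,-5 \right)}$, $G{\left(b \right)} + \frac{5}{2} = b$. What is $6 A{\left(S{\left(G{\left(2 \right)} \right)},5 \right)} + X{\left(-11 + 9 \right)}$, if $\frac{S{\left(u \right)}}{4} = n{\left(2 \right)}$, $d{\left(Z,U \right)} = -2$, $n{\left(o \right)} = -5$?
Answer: $28$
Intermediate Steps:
$G{\left(b \right)} = - \frac{5}{2} + b$
$S{\left(u \right)} = -20$ ($S{\left(u \right)} = 4 \left(-5\right) = -20$)
$X{\left(r \right)} = -2$
$6 A{\left(S{\left(G{\left(2 \right)} \right)},5 \right)} + X{\left(-11 + 9 \right)} = 6 \cdot 5 - 2 = 30 - 2 = 28$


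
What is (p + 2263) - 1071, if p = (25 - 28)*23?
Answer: 1123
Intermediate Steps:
p = -69 (p = -3*23 = -69)
(p + 2263) - 1071 = (-69 + 2263) - 1071 = 2194 - 1071 = 1123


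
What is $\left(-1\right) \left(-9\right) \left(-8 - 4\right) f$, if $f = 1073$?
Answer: $-115884$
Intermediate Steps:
$\left(-1\right) \left(-9\right) \left(-8 - 4\right) f = \left(-1\right) \left(-9\right) \left(-8 - 4\right) 1073 = 9 \left(-12\right) 1073 = \left(-108\right) 1073 = -115884$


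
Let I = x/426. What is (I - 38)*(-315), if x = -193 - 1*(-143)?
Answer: 852495/71 ≈ 12007.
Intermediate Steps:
x = -50 (x = -193 + 143 = -50)
I = -25/213 (I = -50/426 = -50*1/426 = -25/213 ≈ -0.11737)
(I - 38)*(-315) = (-25/213 - 38)*(-315) = -8119/213*(-315) = 852495/71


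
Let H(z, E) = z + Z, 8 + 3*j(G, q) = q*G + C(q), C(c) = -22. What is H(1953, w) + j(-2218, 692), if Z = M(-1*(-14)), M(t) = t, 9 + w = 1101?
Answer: -1528985/3 ≈ -5.0966e+5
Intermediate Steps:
w = 1092 (w = -9 + 1101 = 1092)
j(G, q) = -10 + G*q/3 (j(G, q) = -8/3 + (q*G - 22)/3 = -8/3 + (G*q - 22)/3 = -8/3 + (-22 + G*q)/3 = -8/3 + (-22/3 + G*q/3) = -10 + G*q/3)
Z = 14 (Z = -1*(-14) = 14)
H(z, E) = 14 + z (H(z, E) = z + 14 = 14 + z)
H(1953, w) + j(-2218, 692) = (14 + 1953) + (-10 + (1/3)*(-2218)*692) = 1967 + (-10 - 1534856/3) = 1967 - 1534886/3 = -1528985/3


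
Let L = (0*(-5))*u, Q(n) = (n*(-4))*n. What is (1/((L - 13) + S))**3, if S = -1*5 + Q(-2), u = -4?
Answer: -1/39304 ≈ -2.5443e-5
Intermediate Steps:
Q(n) = -4*n**2 (Q(n) = (-4*n)*n = -4*n**2)
L = 0 (L = (0*(-5))*(-4) = 0*(-4) = 0)
S = -21 (S = -1*5 - 4*(-2)**2 = -5 - 4*4 = -5 - 16 = -21)
(1/((L - 13) + S))**3 = (1/((0 - 13) - 21))**3 = (1/(-13 - 21))**3 = (1/(-34))**3 = (-1/34)**3 = -1/39304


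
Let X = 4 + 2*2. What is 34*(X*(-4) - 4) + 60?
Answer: -1164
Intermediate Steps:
X = 8 (X = 4 + 4 = 8)
34*(X*(-4) - 4) + 60 = 34*(8*(-4) - 4) + 60 = 34*(-32 - 4) + 60 = 34*(-36) + 60 = -1224 + 60 = -1164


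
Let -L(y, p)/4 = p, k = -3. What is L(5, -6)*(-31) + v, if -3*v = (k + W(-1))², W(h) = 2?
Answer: -2233/3 ≈ -744.33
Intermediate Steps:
L(y, p) = -4*p
v = -⅓ (v = -(-3 + 2)²/3 = -⅓*(-1)² = -⅓*1 = -⅓ ≈ -0.33333)
L(5, -6)*(-31) + v = -4*(-6)*(-31) - ⅓ = 24*(-31) - ⅓ = -744 - ⅓ = -2233/3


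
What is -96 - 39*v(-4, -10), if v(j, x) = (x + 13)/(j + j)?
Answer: -651/8 ≈ -81.375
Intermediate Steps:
v(j, x) = (13 + x)/(2*j) (v(j, x) = (13 + x)/((2*j)) = (13 + x)*(1/(2*j)) = (13 + x)/(2*j))
-96 - 39*v(-4, -10) = -96 - 39*(13 - 10)/(2*(-4)) = -96 - 39*(-1)*3/(2*4) = -96 - 39*(-3/8) = -96 + 117/8 = -651/8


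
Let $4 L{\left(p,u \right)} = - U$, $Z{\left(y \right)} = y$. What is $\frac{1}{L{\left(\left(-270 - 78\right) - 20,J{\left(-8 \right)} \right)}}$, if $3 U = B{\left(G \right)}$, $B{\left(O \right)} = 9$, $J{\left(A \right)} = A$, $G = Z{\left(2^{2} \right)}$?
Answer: $- \frac{4}{3} \approx -1.3333$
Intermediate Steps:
$G = 4$ ($G = 2^{2} = 4$)
$U = 3$ ($U = \frac{1}{3} \cdot 9 = 3$)
$L{\left(p,u \right)} = - \frac{3}{4}$ ($L{\left(p,u \right)} = \frac{\left(-1\right) 3}{4} = \frac{1}{4} \left(-3\right) = - \frac{3}{4}$)
$\frac{1}{L{\left(\left(-270 - 78\right) - 20,J{\left(-8 \right)} \right)}} = \frac{1}{- \frac{3}{4}} = - \frac{4}{3}$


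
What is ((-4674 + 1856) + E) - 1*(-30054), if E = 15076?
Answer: 42312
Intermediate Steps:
((-4674 + 1856) + E) - 1*(-30054) = ((-4674 + 1856) + 15076) - 1*(-30054) = (-2818 + 15076) + 30054 = 12258 + 30054 = 42312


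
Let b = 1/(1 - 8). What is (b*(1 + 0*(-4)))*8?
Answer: -8/7 ≈ -1.1429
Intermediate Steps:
b = -1/7 (b = 1/(-7) = -1/7 ≈ -0.14286)
(b*(1 + 0*(-4)))*8 = -(1 + 0*(-4))/7*8 = -(1 + 0)/7*8 = -1/7*1*8 = -1/7*8 = -8/7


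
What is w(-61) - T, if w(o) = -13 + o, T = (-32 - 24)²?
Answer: -3210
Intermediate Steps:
T = 3136 (T = (-56)² = 3136)
w(-61) - T = (-13 - 61) - 1*3136 = -74 - 3136 = -3210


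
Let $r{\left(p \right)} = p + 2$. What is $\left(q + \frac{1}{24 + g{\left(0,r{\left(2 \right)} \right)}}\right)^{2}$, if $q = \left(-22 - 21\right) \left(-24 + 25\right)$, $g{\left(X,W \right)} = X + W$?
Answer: $\frac{1447209}{784} \approx 1845.9$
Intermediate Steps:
$r{\left(p \right)} = 2 + p$
$g{\left(X,W \right)} = W + X$
$q = -43$ ($q = \left(-43\right) 1 = -43$)
$\left(q + \frac{1}{24 + g{\left(0,r{\left(2 \right)} \right)}}\right)^{2} = \left(-43 + \frac{1}{24 + \left(\left(2 + 2\right) + 0\right)}\right)^{2} = \left(-43 + \frac{1}{24 + \left(4 + 0\right)}\right)^{2} = \left(-43 + \frac{1}{24 + 4}\right)^{2} = \left(-43 + \frac{1}{28}\right)^{2} = \left(- \frac{1203}{28}\right)^{2} = \frac{1447209}{784}$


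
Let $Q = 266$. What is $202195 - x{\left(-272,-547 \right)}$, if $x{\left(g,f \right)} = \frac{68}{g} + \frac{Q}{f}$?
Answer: $\frac{442404271}{2188} \approx 2.022 \cdot 10^{5}$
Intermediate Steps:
$x{\left(g,f \right)} = \frac{68}{g} + \frac{266}{f}$
$202195 - x{\left(-272,-547 \right)} = 202195 - \left(\frac{68}{-272} + \frac{266}{-547}\right) = 202195 - \left(68 \left(- \frac{1}{272}\right) + 266 \left(- \frac{1}{547}\right)\right) = 202195 - \left(- \frac{1}{4} - \frac{266}{547}\right) = 202195 - - \frac{1611}{2188} = 202195 + \frac{1611}{2188} = \frac{442404271}{2188}$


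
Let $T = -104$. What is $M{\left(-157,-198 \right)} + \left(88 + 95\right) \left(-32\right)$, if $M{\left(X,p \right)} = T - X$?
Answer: $-5803$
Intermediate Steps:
$M{\left(X,p \right)} = -104 - X$
$M{\left(-157,-198 \right)} + \left(88 + 95\right) \left(-32\right) = \left(-104 - -157\right) + \left(88 + 95\right) \left(-32\right) = \left(-104 + 157\right) + 183 \left(-32\right) = 53 - 5856 = -5803$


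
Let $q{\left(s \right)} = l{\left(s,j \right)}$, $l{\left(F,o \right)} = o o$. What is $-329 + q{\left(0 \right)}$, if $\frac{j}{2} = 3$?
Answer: $-293$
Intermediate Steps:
$j = 6$ ($j = 2 \cdot 3 = 6$)
$l{\left(F,o \right)} = o^{2}$
$q{\left(s \right)} = 36$ ($q{\left(s \right)} = 6^{2} = 36$)
$-329 + q{\left(0 \right)} = -329 + 36 = -293$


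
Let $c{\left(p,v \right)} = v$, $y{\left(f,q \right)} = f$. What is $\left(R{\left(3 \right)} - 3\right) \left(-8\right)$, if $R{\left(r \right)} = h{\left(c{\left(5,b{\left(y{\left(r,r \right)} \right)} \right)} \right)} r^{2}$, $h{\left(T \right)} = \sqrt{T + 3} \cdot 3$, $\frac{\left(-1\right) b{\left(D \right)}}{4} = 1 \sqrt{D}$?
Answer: $24 - 216 \sqrt{3 - 4 \sqrt{3}} \approx 24.0 - 428.11 i$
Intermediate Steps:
$b{\left(D \right)} = - 4 \sqrt{D}$ ($b{\left(D \right)} = - 4 \cdot 1 \sqrt{D} = - 4 \sqrt{D}$)
$h{\left(T \right)} = 3 \sqrt{3 + T}$ ($h{\left(T \right)} = \sqrt{3 + T} 3 = 3 \sqrt{3 + T}$)
$R{\left(r \right)} = 3 r^{2} \sqrt{3 - 4 \sqrt{r}}$ ($R{\left(r \right)} = 3 \sqrt{3 - 4 \sqrt{r}} r^{2} = 3 r^{2} \sqrt{3 - 4 \sqrt{r}}$)
$\left(R{\left(3 \right)} - 3\right) \left(-8\right) = \left(3 \cdot 3^{2} \sqrt{3 - 4 \sqrt{3}} - 3\right) \left(-8\right) = \left(3 \cdot 9 \sqrt{3 - 4 \sqrt{3}} - 3\right) \left(-8\right) = \left(27 \sqrt{3 - 4 \sqrt{3}} - 3\right) \left(-8\right) = \left(-3 + 27 \sqrt{3 - 4 \sqrt{3}}\right) \left(-8\right) = 24 - 216 \sqrt{3 - 4 \sqrt{3}}$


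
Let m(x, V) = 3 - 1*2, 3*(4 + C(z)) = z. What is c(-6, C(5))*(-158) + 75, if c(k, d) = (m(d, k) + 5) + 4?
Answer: -1505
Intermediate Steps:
C(z) = -4 + z/3
m(x, V) = 1 (m(x, V) = 3 - 2 = 1)
c(k, d) = 10 (c(k, d) = (1 + 5) + 4 = 6 + 4 = 10)
c(-6, C(5))*(-158) + 75 = 10*(-158) + 75 = -1580 + 75 = -1505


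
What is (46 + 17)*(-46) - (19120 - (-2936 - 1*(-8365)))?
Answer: -16589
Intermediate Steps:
(46 + 17)*(-46) - (19120 - (-2936 - 1*(-8365))) = 63*(-46) - (19120 - (-2936 + 8365)) = -2898 - (19120 - 1*5429) = -2898 - (19120 - 5429) = -2898 - 1*13691 = -2898 - 13691 = -16589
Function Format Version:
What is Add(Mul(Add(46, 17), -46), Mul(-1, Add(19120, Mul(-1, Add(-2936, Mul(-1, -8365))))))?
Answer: -16589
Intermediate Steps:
Add(Mul(Add(46, 17), -46), Mul(-1, Add(19120, Mul(-1, Add(-2936, Mul(-1, -8365)))))) = Add(Mul(63, -46), Mul(-1, Add(19120, Mul(-1, Add(-2936, 8365))))) = Add(-2898, Mul(-1, Add(19120, Mul(-1, 5429)))) = Add(-2898, Mul(-1, Add(19120, -5429))) = Add(-2898, Mul(-1, 13691)) = Add(-2898, -13691) = -16589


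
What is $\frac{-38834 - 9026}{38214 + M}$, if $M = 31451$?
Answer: $- \frac{9572}{13933} \approx -0.687$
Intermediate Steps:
$\frac{-38834 - 9026}{38214 + M} = \frac{-38834 - 9026}{38214 + 31451} = - \frac{47860}{69665} = \left(-47860\right) \frac{1}{69665} = - \frac{9572}{13933}$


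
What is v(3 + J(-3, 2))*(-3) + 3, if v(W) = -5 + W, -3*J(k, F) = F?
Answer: 11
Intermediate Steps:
J(k, F) = -F/3
v(3 + J(-3, 2))*(-3) + 3 = (-5 + (3 - ⅓*2))*(-3) + 3 = (-5 + (3 - ⅔))*(-3) + 3 = (-5 + 7/3)*(-3) + 3 = -8/3*(-3) + 3 = 8 + 3 = 11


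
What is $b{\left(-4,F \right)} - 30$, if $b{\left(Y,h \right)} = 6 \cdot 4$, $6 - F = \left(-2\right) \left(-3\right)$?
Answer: $-6$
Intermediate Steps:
$F = 0$ ($F = 6 - \left(-2\right) \left(-3\right) = 6 - 6 = 0$)
$b{\left(Y,h \right)} = 24$
$b{\left(-4,F \right)} - 30 = 24 - 30 = -6$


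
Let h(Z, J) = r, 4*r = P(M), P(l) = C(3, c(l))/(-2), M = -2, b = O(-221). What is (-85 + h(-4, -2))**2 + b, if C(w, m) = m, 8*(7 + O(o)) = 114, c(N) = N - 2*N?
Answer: 116397/16 ≈ 7274.8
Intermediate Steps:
c(N) = -N
O(o) = 29/4 (O(o) = -7 + (1/8)*114 = -7 + 57/4 = 29/4)
b = 29/4 ≈ 7.2500
P(l) = l/2 (P(l) = -l/(-2) = -l*(-1/2) = l/2)
r = -1/4 (r = ((1/2)*(-2))/4 = (1/4)*(-1) = -1/4 ≈ -0.25000)
h(Z, J) = -1/4
(-85 + h(-4, -2))**2 + b = (-85 - 1/4)**2 + 29/4 = (-341/4)**2 + 29/4 = 116281/16 + 29/4 = 116397/16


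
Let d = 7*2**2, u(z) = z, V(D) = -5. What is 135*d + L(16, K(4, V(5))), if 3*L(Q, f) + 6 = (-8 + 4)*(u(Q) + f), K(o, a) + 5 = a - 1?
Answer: 11314/3 ≈ 3771.3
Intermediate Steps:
K(o, a) = -6 + a (K(o, a) = -5 + (a - 1) = -5 + (-1 + a) = -6 + a)
d = 28 (d = 7*4 = 28)
L(Q, f) = -2 - 4*Q/3 - 4*f/3 (L(Q, f) = -2 + ((-8 + 4)*(Q + f))/3 = -2 + (-4*(Q + f))/3 = -2 + (-4*Q - 4*f)/3 = -2 + (-4*Q/3 - 4*f/3) = -2 - 4*Q/3 - 4*f/3)
135*d + L(16, K(4, V(5))) = 135*28 + (-2 - 4/3*16 - 4*(-6 - 5)/3) = 3780 + (-2 - 64/3 - 4/3*(-11)) = 3780 + (-2 - 64/3 + 44/3) = 3780 - 26/3 = 11314/3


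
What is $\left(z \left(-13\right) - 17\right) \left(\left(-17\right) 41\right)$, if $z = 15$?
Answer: $147764$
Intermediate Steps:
$\left(z \left(-13\right) - 17\right) \left(\left(-17\right) 41\right) = \left(15 \left(-13\right) - 17\right) \left(\left(-17\right) 41\right) = \left(-195 - 17\right) \left(-697\right) = \left(-212\right) \left(-697\right) = 147764$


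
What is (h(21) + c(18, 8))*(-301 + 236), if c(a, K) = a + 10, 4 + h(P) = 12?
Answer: -2340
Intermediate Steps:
h(P) = 8 (h(P) = -4 + 12 = 8)
c(a, K) = 10 + a
(h(21) + c(18, 8))*(-301 + 236) = (8 + (10 + 18))*(-301 + 236) = (8 + 28)*(-65) = 36*(-65) = -2340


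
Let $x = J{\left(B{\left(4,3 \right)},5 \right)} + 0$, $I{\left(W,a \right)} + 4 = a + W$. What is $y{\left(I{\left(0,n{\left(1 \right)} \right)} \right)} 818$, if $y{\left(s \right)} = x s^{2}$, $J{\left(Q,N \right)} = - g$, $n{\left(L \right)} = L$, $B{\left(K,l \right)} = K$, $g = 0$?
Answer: $0$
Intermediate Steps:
$J{\left(Q,N \right)} = 0$ ($J{\left(Q,N \right)} = \left(-1\right) 0 = 0$)
$I{\left(W,a \right)} = -4 + W + a$ ($I{\left(W,a \right)} = -4 + \left(a + W\right) = -4 + \left(W + a\right) = -4 + W + a$)
$x = 0$ ($x = 0 + 0 = 0$)
$y{\left(s \right)} = 0$ ($y{\left(s \right)} = 0 s^{2} = 0$)
$y{\left(I{\left(0,n{\left(1 \right)} \right)} \right)} 818 = 0 \cdot 818 = 0$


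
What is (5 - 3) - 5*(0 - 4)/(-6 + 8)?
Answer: 12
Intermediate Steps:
(5 - 3) - 5*(0 - 4)/(-6 + 8) = 2 - (-20)/2 = 2 - 5*(-2) = 2 + 10 = 12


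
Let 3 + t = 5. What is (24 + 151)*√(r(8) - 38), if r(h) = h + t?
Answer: 350*I*√7 ≈ 926.01*I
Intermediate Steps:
t = 2 (t = -3 + 5 = 2)
r(h) = 2 + h (r(h) = h + 2 = 2 + h)
(24 + 151)*√(r(8) - 38) = (24 + 151)*√((2 + 8) - 38) = 175*√(10 - 38) = 175*√(-28) = 175*(2*I*√7) = 350*I*√7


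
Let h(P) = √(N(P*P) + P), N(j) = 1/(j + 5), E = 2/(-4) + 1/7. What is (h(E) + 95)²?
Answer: (1336650 + I*√32093670)²/197964900 ≈ 9024.8 + 76.501*I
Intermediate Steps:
E = -5/14 (E = 2*(-¼) + 1*(⅐) = -½ + ⅐ = -5/14 ≈ -0.35714)
N(j) = 1/(5 + j)
h(P) = √(P + 1/(5 + P²)) (h(P) = √(1/(5 + P*P) + P) = √(1/(5 + P²) + P) = √(P + 1/(5 + P²)))
(h(E) + 95)² = (√((1 - 5*(5 + (-5/14)²)/14)/(5 + (-5/14)²)) + 95)² = (√((1 - 5*(5 + 25/196)/14)/(5 + 25/196)) + 95)² = (√((1 - 5/14*1005/196)/(1005/196)) + 95)² = (√(196*(1 - 5025/2744)/1005) + 95)² = (√((196/1005)*(-2281/2744)) + 95)² = (√(-2281/14070) + 95)² = (I*√32093670/14070 + 95)² = (95 + I*√32093670/14070)²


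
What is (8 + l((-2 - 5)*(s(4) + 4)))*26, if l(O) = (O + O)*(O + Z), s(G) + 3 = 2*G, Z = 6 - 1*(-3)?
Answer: 177112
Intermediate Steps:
Z = 9 (Z = 6 + 3 = 9)
s(G) = -3 + 2*G
l(O) = 2*O*(9 + O) (l(O) = (O + O)*(O + 9) = (2*O)*(9 + O) = 2*O*(9 + O))
(8 + l((-2 - 5)*(s(4) + 4)))*26 = (8 + 2*((-2 - 5)*((-3 + 2*4) + 4))*(9 + (-2 - 5)*((-3 + 2*4) + 4)))*26 = (8 + 2*(-7*((-3 + 8) + 4))*(9 - 7*((-3 + 8) + 4)))*26 = (8 + 2*(-7*(5 + 4))*(9 - 7*(5 + 4)))*26 = (8 + 2*(-7*9)*(9 - 7*9))*26 = (8 + 2*(-63)*(9 - 63))*26 = (8 + 2*(-63)*(-54))*26 = (8 + 6804)*26 = 6812*26 = 177112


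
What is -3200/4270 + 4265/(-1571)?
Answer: -2323875/670817 ≈ -3.4642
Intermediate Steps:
-3200/4270 + 4265/(-1571) = -3200*1/4270 + 4265*(-1/1571) = -320/427 - 4265/1571 = -2323875/670817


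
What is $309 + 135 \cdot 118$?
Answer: $16239$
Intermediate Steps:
$309 + 135 \cdot 118 = 309 + 15930 = 16239$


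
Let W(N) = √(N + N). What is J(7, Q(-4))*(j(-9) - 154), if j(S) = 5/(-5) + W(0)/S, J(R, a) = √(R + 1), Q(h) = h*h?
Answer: -310*√2 ≈ -438.41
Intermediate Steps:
Q(h) = h²
W(N) = √2*√N (W(N) = √(2*N) = √2*√N)
J(R, a) = √(1 + R)
j(S) = -1 (j(S) = 5/(-5) + (√2*√0)/S = 5*(-⅕) + (√2*0)/S = -1 + 0/S = -1 + 0 = -1)
J(7, Q(-4))*(j(-9) - 154) = √(1 + 7)*(-1 - 154) = √8*(-155) = (2*√2)*(-155) = -310*√2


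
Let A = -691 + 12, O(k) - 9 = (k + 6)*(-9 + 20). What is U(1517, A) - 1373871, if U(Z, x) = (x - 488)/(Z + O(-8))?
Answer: -2066303151/1504 ≈ -1.3739e+6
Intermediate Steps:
O(k) = 75 + 11*k (O(k) = 9 + (k + 6)*(-9 + 20) = 9 + (6 + k)*11 = 9 + (66 + 11*k) = 75 + 11*k)
A = -679
U(Z, x) = (-488 + x)/(-13 + Z) (U(Z, x) = (x - 488)/(Z + (75 + 11*(-8))) = (-488 + x)/(Z + (75 - 88)) = (-488 + x)/(Z - 13) = (-488 + x)/(-13 + Z))
U(1517, A) - 1373871 = (-488 - 679)/(-13 + 1517) - 1373871 = -1167/1504 - 1373871 = -2066303151/1504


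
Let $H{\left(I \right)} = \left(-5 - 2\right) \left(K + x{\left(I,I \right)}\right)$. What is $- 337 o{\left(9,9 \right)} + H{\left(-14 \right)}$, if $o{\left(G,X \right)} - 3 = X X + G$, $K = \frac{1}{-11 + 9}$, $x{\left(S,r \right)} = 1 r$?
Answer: $- \frac{62479}{2} \approx -31240.0$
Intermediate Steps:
$x{\left(S,r \right)} = r$
$K = - \frac{1}{2}$ ($K = \frac{1}{-2} = - \frac{1}{2} \approx -0.5$)
$o{\left(G,X \right)} = 3 + G + X^{2}$ ($o{\left(G,X \right)} = 3 + \left(X X + G\right) = 3 + \left(X^{2} + G\right) = 3 + \left(G + X^{2}\right) = 3 + G + X^{2}$)
$H{\left(I \right)} = \frac{7}{2} - 7 I$ ($H{\left(I \right)} = \left(-5 - 2\right) \left(- \frac{1}{2} + I\right) = - 7 \left(- \frac{1}{2} + I\right) = \frac{7}{2} - 7 I$)
$- 337 o{\left(9,9 \right)} + H{\left(-14 \right)} = - 337 \left(3 + 9 + 9^{2}\right) + \left(\frac{7}{2} - -98\right) = - 337 \left(3 + 9 + 81\right) + \left(\frac{7}{2} + 98\right) = \left(-337\right) 93 + \frac{203}{2} = -31341 + \frac{203}{2} = - \frac{62479}{2}$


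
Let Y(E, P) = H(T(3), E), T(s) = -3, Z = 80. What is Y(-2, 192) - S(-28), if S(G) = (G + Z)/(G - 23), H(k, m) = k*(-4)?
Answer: 664/51 ≈ 13.020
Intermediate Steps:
H(k, m) = -4*k
Y(E, P) = 12 (Y(E, P) = -4*(-3) = 12)
S(G) = (80 + G)/(-23 + G) (S(G) = (G + 80)/(G - 23) = (80 + G)/(-23 + G))
Y(-2, 192) - S(-28) = 12 - (80 - 28)/(-23 - 28) = 12 - 52/(-51) = 12 - (-1)*52/51 = 12 - 1*(-52/51) = 12 + 52/51 = 664/51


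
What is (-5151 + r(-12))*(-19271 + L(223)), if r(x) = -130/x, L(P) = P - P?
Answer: 594336911/6 ≈ 9.9056e+7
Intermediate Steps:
L(P) = 0
(-5151 + r(-12))*(-19271 + L(223)) = (-5151 - 130/(-12))*(-19271 + 0) = (-5151 - 130*(-1/12))*(-19271) = (-5151 + 65/6)*(-19271) = -30841/6*(-19271) = 594336911/6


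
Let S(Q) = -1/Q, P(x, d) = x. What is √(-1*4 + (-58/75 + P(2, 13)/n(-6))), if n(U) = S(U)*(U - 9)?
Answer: I*√1254/15 ≈ 2.3608*I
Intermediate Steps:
n(U) = -(-9 + U)/U (n(U) = (-1/U)*(U - 9) = (-1/U)*(-9 + U) = -(-9 + U)/U)
√(-1*4 + (-58/75 + P(2, 13)/n(-6))) = √(-1*4 + (-58/75 + 2/(((9 - 1*(-6))/(-6))))) = √(-4 + (-58*1/75 + 2/((-(9 + 6)/6)))) = √(-4 + (-58/75 + 2/((-⅙*15)))) = √(-4 + (-58/75 + 2/(-5/2))) = √(-4 + (-58/75 + 2*(-⅖))) = √(-4 + (-58/75 - ⅘)) = √(-4 - 118/75) = √(-418/75) = I*√1254/15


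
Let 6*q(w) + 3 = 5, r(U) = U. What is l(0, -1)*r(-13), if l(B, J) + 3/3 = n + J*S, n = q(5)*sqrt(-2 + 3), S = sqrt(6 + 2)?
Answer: 26/3 + 26*sqrt(2) ≈ 45.436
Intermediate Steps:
q(w) = 1/3 (q(w) = -1/2 + (1/6)*5 = -1/2 + 5/6 = 1/3)
S = 2*sqrt(2) (S = sqrt(8) = 2*sqrt(2) ≈ 2.8284)
n = 1/3 (n = sqrt(-2 + 3)/3 = sqrt(1)/3 = (1/3)*1 = 1/3 ≈ 0.33333)
l(B, J) = -2/3 + 2*J*sqrt(2) (l(B, J) = -1 + (1/3 + J*(2*sqrt(2))) = -1 + (1/3 + 2*J*sqrt(2)) = -2/3 + 2*J*sqrt(2))
l(0, -1)*r(-13) = (-2/3 + 2*(-1)*sqrt(2))*(-13) = (-2/3 - 2*sqrt(2))*(-13) = 26/3 + 26*sqrt(2)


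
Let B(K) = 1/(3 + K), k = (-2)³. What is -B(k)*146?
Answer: 146/5 ≈ 29.200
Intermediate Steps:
k = -8
-B(k)*146 = -1/(3 - 8)*146 = -1/(-5)*146 = -1*(-⅕)*146 = (⅕)*146 = 146/5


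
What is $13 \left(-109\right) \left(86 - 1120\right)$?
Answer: $1465178$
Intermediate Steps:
$13 \left(-109\right) \left(86 - 1120\right) = \left(-1417\right) \left(-1034\right) = 1465178$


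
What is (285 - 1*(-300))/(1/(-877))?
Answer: -513045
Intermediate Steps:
(285 - 1*(-300))/(1/(-877)) = (285 + 300)/(-1/877) = 585*(-877) = -513045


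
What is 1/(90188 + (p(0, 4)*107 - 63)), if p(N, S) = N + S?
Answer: 1/90553 ≈ 1.1043e-5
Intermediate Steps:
1/(90188 + (p(0, 4)*107 - 63)) = 1/(90188 + ((0 + 4)*107 - 63)) = 1/(90188 + (4*107 - 63)) = 1/(90188 + (428 - 63)) = 1/(90188 + 365) = 1/90553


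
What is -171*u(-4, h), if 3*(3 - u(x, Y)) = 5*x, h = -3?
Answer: -1653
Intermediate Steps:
u(x, Y) = 3 - 5*x/3
-171*u(-4, h) = -171*(3 - 5/3*(-4)) = -171*(3 + 20/3) = -171*29/3 = -1653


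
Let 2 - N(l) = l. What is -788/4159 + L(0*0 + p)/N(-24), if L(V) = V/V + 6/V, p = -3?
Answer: -24647/108134 ≈ -0.22793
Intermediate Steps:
N(l) = 2 - l
L(V) = 1 + 6/V
-788/4159 + L(0*0 + p)/N(-24) = -788/4159 + ((6 + (0*0 - 3))/(0*0 - 3))/(2 - 1*(-24)) = -788*1/4159 + ((6 + (0 - 3))/(0 - 3))/(2 + 24) = -788/4159 + ((6 - 3)/(-3))/26 = -788/4159 - 1/3*3*(1/26) = -788/4159 - 1*1/26 = -788/4159 - 1/26 = -24647/108134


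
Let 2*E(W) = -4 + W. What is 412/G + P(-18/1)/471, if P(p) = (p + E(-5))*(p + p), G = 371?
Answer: 164854/58247 ≈ 2.8303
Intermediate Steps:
E(W) = -2 + W/2 (E(W) = (-4 + W)/2 = -2 + W/2)
P(p) = 2*p*(-9/2 + p) (P(p) = (p + (-2 + (½)*(-5)))*(p + p) = (p + (-2 - 5/2))*(2*p) = (p - 9/2)*(2*p) = (-9/2 + p)*(2*p) = 2*p*(-9/2 + p))
412/G + P(-18/1)/471 = 412/371 + ((-18/1)*(-9 + 2*(-18/1)))/471 = 412*(1/371) + ((-18*1)*(-9 + 2*(-18*1)))*(1/471) = 412/371 - 18*(-9 + 2*(-18))*(1/471) = 412/371 - 18*(-9 - 36)*(1/471) = 412/371 - 18*(-45)*(1/471) = 412/371 + 810*(1/471) = 412/371 + 270/157 = 164854/58247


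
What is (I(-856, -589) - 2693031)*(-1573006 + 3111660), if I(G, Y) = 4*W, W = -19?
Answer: -4143759857978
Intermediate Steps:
I(G, Y) = -76 (I(G, Y) = 4*(-19) = -76)
(I(-856, -589) - 2693031)*(-1573006 + 3111660) = (-76 - 2693031)*(-1573006 + 3111660) = -2693107*1538654 = -4143759857978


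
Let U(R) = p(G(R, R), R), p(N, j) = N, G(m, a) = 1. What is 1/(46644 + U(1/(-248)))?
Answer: 1/46645 ≈ 2.1439e-5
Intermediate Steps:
U(R) = 1
1/(46644 + U(1/(-248))) = 1/(46644 + 1) = 1/46645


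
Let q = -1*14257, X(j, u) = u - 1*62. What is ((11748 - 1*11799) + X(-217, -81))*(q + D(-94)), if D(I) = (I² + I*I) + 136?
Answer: -688894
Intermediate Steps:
X(j, u) = -62 + u (X(j, u) = u - 62 = -62 + u)
q = -14257
D(I) = 136 + 2*I² (D(I) = (I² + I²) + 136 = 2*I² + 136 = 136 + 2*I²)
((11748 - 1*11799) + X(-217, -81))*(q + D(-94)) = ((11748 - 1*11799) + (-62 - 81))*(-14257 + (136 + 2*(-94)²)) = ((11748 - 11799) - 143)*(-14257 + (136 + 2*8836)) = (-51 - 143)*(-14257 + (136 + 17672)) = -194*(-14257 + 17808) = -194*3551 = -688894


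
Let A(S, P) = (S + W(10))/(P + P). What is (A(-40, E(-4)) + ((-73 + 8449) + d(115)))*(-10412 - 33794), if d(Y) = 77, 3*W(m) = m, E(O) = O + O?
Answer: -4485295481/12 ≈ -3.7377e+8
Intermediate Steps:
E(O) = 2*O
W(m) = m/3
A(S, P) = (10/3 + S)/(2*P) (A(S, P) = (S + (1/3)*10)/(P + P) = (S + 10/3)/((2*P)) = (10/3 + S)*(1/(2*P)) = (10/3 + S)/(2*P))
(A(-40, E(-4)) + ((-73 + 8449) + d(115)))*(-10412 - 33794) = ((10 + 3*(-40))/(6*((2*(-4)))) + ((-73 + 8449) + 77))*(-10412 - 33794) = ((1/6)*(10 - 120)/(-8) + (8376 + 77))*(-44206) = ((1/6)*(-1/8)*(-110) + 8453)*(-44206) = (55/24 + 8453)*(-44206) = (202927/24)*(-44206) = -4485295481/12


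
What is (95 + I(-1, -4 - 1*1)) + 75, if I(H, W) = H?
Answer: 169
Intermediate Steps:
(95 + I(-1, -4 - 1*1)) + 75 = (95 - 1) + 75 = 94 + 75 = 169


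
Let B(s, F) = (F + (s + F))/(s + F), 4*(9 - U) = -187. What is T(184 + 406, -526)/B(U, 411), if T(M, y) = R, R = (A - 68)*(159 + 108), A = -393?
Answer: -229803429/3511 ≈ -65452.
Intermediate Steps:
U = 223/4 (U = 9 - ¼*(-187) = 9 + 187/4 = 223/4 ≈ 55.750)
R = -123087 (R = (-393 - 68)*(159 + 108) = -461*267 = -123087)
T(M, y) = -123087
B(s, F) = (s + 2*F)/(F + s) (B(s, F) = (F + (F + s))/(F + s) = (s + 2*F)/(F + s))
T(184 + 406, -526)/B(U, 411) = -123087*(411 + 223/4)/(223/4 + 2*411) = -123087*1867/(4*(223/4 + 822)) = -123087/((4/1867)*(3511/4)) = -123087/3511/1867 = -123087*1867/3511 = -229803429/3511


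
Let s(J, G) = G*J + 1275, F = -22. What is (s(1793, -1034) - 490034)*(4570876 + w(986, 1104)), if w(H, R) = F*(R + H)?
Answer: -10600568882016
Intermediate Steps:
s(J, G) = 1275 + G*J
w(H, R) = -22*H - 22*R (w(H, R) = -22*(R + H) = -22*(H + R) = -22*H - 22*R)
(s(1793, -1034) - 490034)*(4570876 + w(986, 1104)) = ((1275 - 1034*1793) - 490034)*(4570876 + (-22*986 - 22*1104)) = ((1275 - 1853962) - 490034)*(4570876 + (-21692 - 24288)) = (-1852687 - 490034)*(4570876 - 45980) = -2342721*4524896 = -10600568882016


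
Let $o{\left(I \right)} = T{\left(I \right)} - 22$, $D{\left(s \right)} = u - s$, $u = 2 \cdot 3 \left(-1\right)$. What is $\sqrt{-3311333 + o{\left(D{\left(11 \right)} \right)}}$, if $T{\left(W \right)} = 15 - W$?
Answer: $i \sqrt{3311323} \approx 1819.7 i$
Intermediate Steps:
$u = -6$ ($u = 6 \left(-1\right) = -6$)
$D{\left(s \right)} = -6 - s$
$o{\left(I \right)} = -7 - I$ ($o{\left(I \right)} = \left(15 - I\right) - 22 = -7 - I$)
$\sqrt{-3311333 + o{\left(D{\left(11 \right)} \right)}} = \sqrt{-3311333 - \left(1 - 11\right)} = \sqrt{-3311333 - -10} = \sqrt{-3311333 + \left(-7 + 17\right)} = \sqrt{-3311333 + 10} = \sqrt{-3311323} = i \sqrt{3311323}$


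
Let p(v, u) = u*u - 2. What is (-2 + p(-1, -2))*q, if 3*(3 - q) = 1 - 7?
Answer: 0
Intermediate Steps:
q = 5 (q = 3 - (1 - 7)/3 = 3 - ⅓*(-6) = 3 + 2 = 5)
p(v, u) = -2 + u² (p(v, u) = u² - 2 = -2 + u²)
(-2 + p(-1, -2))*q = (-2 + (-2 + (-2)²))*5 = (-2 + (-2 + 4))*5 = (-2 + 2)*5 = 0*5 = 0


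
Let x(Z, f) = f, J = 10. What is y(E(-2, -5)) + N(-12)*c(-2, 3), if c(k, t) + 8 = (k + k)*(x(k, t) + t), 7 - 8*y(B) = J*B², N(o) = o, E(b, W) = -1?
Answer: 3069/8 ≈ 383.63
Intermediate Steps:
y(B) = 7/8 - 5*B²/4
c(k, t) = -8 + 4*k*t (c(k, t) = -8 + (k + k)*(t + t) = -8 + (2*k)*(2*t) = -8 + 4*k*t)
y(E(-2, -5)) + N(-12)*c(-2, 3) = (7/8 - 5/4*(-1)²) - 12*(-8 + 4*(-2)*3) = (7/8 - 5/4*1) - 12*(-8 - 24) = (7/8 - 5/4) - 12*(-32) = -3/8 + 384 = 3069/8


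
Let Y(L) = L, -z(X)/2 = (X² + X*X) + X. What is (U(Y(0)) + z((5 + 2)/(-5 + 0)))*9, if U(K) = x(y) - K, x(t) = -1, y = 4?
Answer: -1359/25 ≈ -54.360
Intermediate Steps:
z(X) = -4*X² - 2*X (z(X) = -2*((X² + X*X) + X) = -2*((X² + X²) + X) = -2*(2*X² + X) = -2*(X + 2*X²) = -4*X² - 2*X)
U(K) = -1 - K
(U(Y(0)) + z((5 + 2)/(-5 + 0)))*9 = ((-1 - 1*0) - 2*(5 + 2)/(-5 + 0)*(1 + 2*((5 + 2)/(-5 + 0))))*9 = ((-1 + 0) - 2*7/(-5)*(1 + 2*(7/(-5))))*9 = (-1 - 2*7*(-⅕)*(1 + 2*(7*(-⅕))))*9 = (-1 - 2*(-7/5)*(1 + 2*(-7/5)))*9 = (-1 - 2*(-7/5)*(1 - 14/5))*9 = (-1 - 2*(-7/5)*(-9/5))*9 = (-1 - 126/25)*9 = -151/25*9 = -1359/25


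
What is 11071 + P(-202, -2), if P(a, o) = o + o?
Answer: 11067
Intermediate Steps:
P(a, o) = 2*o
11071 + P(-202, -2) = 11071 + 2*(-2) = 11071 - 4 = 11067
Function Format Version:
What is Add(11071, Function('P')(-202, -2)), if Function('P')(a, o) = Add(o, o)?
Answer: 11067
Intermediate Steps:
Function('P')(a, o) = Mul(2, o)
Add(11071, Function('P')(-202, -2)) = Add(11071, Mul(2, -2)) = Add(11071, -4) = 11067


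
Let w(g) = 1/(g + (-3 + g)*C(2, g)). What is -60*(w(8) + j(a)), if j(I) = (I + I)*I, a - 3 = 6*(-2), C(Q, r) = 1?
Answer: -126420/13 ≈ -9724.6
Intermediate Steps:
a = -9 (a = 3 + 6*(-2) = 3 - 12 = -9)
j(I) = 2*I² (j(I) = (2*I)*I = 2*I²)
w(g) = 1/(-3 + 2*g) (w(g) = 1/(g + (-3 + g)*1) = 1/(g + (-3 + g)) = 1/(-3 + 2*g))
-60*(w(8) + j(a)) = -60*(1/(-3 + 2*8) + 2*(-9)²) = -60*(1/(-3 + 16) + 2*81) = -60*(1/13 + 162) = -60*2107/13 = -126420/13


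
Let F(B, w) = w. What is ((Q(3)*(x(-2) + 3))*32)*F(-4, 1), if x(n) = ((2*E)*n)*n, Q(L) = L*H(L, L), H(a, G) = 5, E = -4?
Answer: -13920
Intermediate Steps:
Q(L) = 5*L (Q(L) = L*5 = 5*L)
x(n) = -8*n² (x(n) = ((2*(-4))*n)*n = (-8*n)*n = -8*n²)
((Q(3)*(x(-2) + 3))*32)*F(-4, 1) = (((5*3)*(-8*(-2)² + 3))*32)*1 = ((15*(-8*4 + 3))*32)*1 = ((15*(-32 + 3))*32)*1 = ((15*(-29))*32)*1 = -435*32*1 = -13920*1 = -13920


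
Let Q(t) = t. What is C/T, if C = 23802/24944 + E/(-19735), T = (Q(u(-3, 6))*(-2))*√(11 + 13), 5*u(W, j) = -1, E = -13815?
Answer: 135722305*√6/393815872 ≈ 0.84418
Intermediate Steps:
u(W, j) = -⅕ (u(W, j) = (⅕)*(-1) = -⅕)
T = 4*√6/5 (T = (-⅕*(-2))*√(11 + 13) = 2*√24/5 = 2*(2*√6)/5 = 4*√6/5 ≈ 1.9596)
C = 81433383/49226984 (C = 23802/24944 - 13815/(-19735) = 23802*(1/24944) - 13815*(-1/19735) = 11901/12472 + 2763/3947 = 81433383/49226984 ≈ 1.6542)
C/T = 81433383/(49226984*((4*√6/5))) = 81433383*(5*√6/24)/49226984 = 135722305*√6/393815872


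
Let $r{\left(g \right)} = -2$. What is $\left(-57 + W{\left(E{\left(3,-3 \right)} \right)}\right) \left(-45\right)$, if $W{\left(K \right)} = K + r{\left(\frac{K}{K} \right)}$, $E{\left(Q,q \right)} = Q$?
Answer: $2520$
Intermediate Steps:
$W{\left(K \right)} = -2 + K$ ($W{\left(K \right)} = K - 2 = -2 + K$)
$\left(-57 + W{\left(E{\left(3,-3 \right)} \right)}\right) \left(-45\right) = \left(-57 + \left(-2 + 3\right)\right) \left(-45\right) = \left(-57 + 1\right) \left(-45\right) = \left(-56\right) \left(-45\right) = 2520$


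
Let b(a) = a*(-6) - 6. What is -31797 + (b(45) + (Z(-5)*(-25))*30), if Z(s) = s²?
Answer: -50823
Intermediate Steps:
b(a) = -6 - 6*a (b(a) = -6*a - 6 = -6 - 6*a)
-31797 + (b(45) + (Z(-5)*(-25))*30) = -31797 + ((-6 - 6*45) + ((-5)²*(-25))*30) = -31797 + ((-6 - 270) + (25*(-25))*30) = -31797 + (-276 - 625*30) = -31797 + (-276 - 18750) = -31797 - 19026 = -50823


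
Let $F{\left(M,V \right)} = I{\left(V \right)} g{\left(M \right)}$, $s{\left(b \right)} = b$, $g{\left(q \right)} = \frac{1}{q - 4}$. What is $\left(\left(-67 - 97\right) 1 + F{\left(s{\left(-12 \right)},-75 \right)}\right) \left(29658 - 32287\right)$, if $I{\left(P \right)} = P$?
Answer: $\frac{6701321}{16} \approx 4.1883 \cdot 10^{5}$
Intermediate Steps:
$g{\left(q \right)} = \frac{1}{-4 + q}$
$F{\left(M,V \right)} = \frac{V}{-4 + M}$
$\left(\left(-67 - 97\right) 1 + F{\left(s{\left(-12 \right)},-75 \right)}\right) \left(29658 - 32287\right) = \left(\left(-67 - 97\right) 1 - \frac{75}{-4 - 12}\right) \left(29658 - 32287\right) = \left(\left(-164\right) 1 - \frac{75}{-16}\right) \left(-2629\right) = \left(-164 - - \frac{75}{16}\right) \left(-2629\right) = \left(-164 + \frac{75}{16}\right) \left(-2629\right) = \left(- \frac{2549}{16}\right) \left(-2629\right) = \frac{6701321}{16}$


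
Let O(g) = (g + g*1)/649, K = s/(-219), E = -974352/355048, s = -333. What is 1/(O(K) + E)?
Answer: -2102638637/5760381756 ≈ -0.36502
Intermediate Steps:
E = -121794/44381 (E = -974352*1/355048 = -121794/44381 ≈ -2.7443)
K = 111/73 (K = -333/(-219) = -333*(-1/219) = 111/73 ≈ 1.5205)
O(g) = 2*g/649 (O(g) = (g + g)*(1/649) = (2*g)*(1/649) = 2*g/649)
1/(O(K) + E) = 1/((2/649)*(111/73) - 121794/44381) = 1/(222/47377 - 121794/44381) = 1/(-5760381756/2102638637) = -2102638637/5760381756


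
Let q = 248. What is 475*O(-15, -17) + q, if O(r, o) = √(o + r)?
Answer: 248 + 1900*I*√2 ≈ 248.0 + 2687.0*I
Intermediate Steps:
475*O(-15, -17) + q = 475*√(-17 - 15) + 248 = 475*√(-32) + 248 = 475*(4*I*√2) + 248 = 1900*I*√2 + 248 = 248 + 1900*I*√2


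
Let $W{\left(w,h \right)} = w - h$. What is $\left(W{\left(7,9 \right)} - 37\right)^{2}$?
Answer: $1521$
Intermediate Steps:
$\left(W{\left(7,9 \right)} - 37\right)^{2} = \left(\left(7 - 9\right) - 37\right)^{2} = \left(-2 - 37\right)^{2} = \left(-39\right)^{2} = 1521$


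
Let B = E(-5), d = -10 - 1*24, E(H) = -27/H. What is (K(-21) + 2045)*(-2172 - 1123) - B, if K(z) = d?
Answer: -33131252/5 ≈ -6.6262e+6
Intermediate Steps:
d = -34 (d = -10 - 24 = -34)
B = 27/5 (B = -27/(-5) = -27*(-⅕) = 27/5 ≈ 5.4000)
K(z) = -34
(K(-21) + 2045)*(-2172 - 1123) - B = (-34 + 2045)*(-2172 - 1123) - 1*27/5 = 2011*(-3295) - 27/5 = -6626245 - 27/5 = -33131252/5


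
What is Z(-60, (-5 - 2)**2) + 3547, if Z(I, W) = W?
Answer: 3596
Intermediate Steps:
Z(-60, (-5 - 2)**2) + 3547 = (-5 - 2)**2 + 3547 = (-7)**2 + 3547 = 49 + 3547 = 3596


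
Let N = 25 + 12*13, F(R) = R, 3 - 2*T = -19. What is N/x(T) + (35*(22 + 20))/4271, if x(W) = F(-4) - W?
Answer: -751001/64065 ≈ -11.722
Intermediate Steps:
T = 11 (T = 3/2 - 1/2*(-19) = 3/2 + 19/2 = 11)
x(W) = -4 - W
N = 181 (N = 25 + 156 = 181)
N/x(T) + (35*(22 + 20))/4271 = 181/(-4 - 1*11) + (35*(22 + 20))/4271 = 181/(-4 - 11) + (35*42)*(1/4271) = 181/(-15) + 1470*(1/4271) = 181*(-1/15) + 1470/4271 = -181/15 + 1470/4271 = -751001/64065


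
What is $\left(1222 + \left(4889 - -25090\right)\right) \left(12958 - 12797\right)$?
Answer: $5023361$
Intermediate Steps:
$\left(1222 + \left(4889 - -25090\right)\right) \left(12958 - 12797\right) = \left(1222 + \left(4889 + 25090\right)\right) 161 = \left(1222 + 29979\right) 161 = 31201 \cdot 161 = 5023361$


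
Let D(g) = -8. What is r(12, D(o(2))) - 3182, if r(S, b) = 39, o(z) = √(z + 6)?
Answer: -3143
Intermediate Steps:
o(z) = √(6 + z)
r(12, D(o(2))) - 3182 = 39 - 3182 = -3143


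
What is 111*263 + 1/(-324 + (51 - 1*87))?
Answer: 10509479/360 ≈ 29193.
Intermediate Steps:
111*263 + 1/(-324 + (51 - 1*87)) = 29193 + 1/(-324 + (51 - 87)) = 29193 + 1/(-324 - 36) = 29193 + 1/(-360) = 29193 - 1/360 = 10509479/360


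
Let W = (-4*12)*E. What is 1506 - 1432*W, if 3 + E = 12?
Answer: 620130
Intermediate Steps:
E = 9 (E = -3 + 12 = 9)
W = -432 (W = -4*12*9 = -48*9 = -432)
1506 - 1432*W = 1506 - 1432*(-432) = 1506 + 618624 = 620130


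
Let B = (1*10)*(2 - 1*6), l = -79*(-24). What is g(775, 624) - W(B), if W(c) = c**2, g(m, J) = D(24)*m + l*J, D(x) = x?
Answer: 1200104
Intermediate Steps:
l = 1896
B = -40 (B = 10*(2 - 6) = 10*(-4) = -40)
g(m, J) = 24*m + 1896*J
g(775, 624) - W(B) = (24*775 + 1896*624) - 1*(-40)**2 = (18600 + 1183104) - 1*1600 = 1201704 - 1600 = 1200104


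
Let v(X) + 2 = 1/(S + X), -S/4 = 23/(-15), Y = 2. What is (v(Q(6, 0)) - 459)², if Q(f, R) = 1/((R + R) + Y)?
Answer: 8410540681/39601 ≈ 2.1238e+5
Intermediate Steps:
S = 92/15 (S = -92/(-15) = -92*(-1)/15 = -4*(-23/15) = 92/15 ≈ 6.1333)
Q(f, R) = 1/(2 + 2*R) (Q(f, R) = 1/((R + R) + 2) = 1/(2*R + 2) = 1/(2 + 2*R))
v(X) = -2 + 1/(92/15 + X)
(v(Q(6, 0)) - 459)² = ((-169 - 15/(1 + 0))/(92 + 15*(1/(2*(1 + 0)))) - 459)² = ((-169 - 15/1)/(92 + 15*((½)/1)) - 459)² = ((-169 - 15)/(92 + 15*((½)*1)) - 459)² = ((-169 - 30*½)/(92 + 15*(½)) - 459)² = ((-169 - 15)/(92 + 15/2) - 459)² = (-184/(199/2) - 459)² = ((2/199)*(-184) - 459)² = (-368/199 - 459)² = (-91709/199)² = 8410540681/39601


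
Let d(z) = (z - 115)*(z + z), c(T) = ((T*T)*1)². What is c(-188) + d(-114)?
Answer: 1249250548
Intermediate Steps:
c(T) = T⁴ (c(T) = (T²*1)² = (T²)² = T⁴)
d(z) = 2*z*(-115 + z) (d(z) = (-115 + z)*(2*z) = 2*z*(-115 + z))
c(-188) + d(-114) = (-188)⁴ + 2*(-114)*(-115 - 114) = 1249198336 + 2*(-114)*(-229) = 1249198336 + 52212 = 1249250548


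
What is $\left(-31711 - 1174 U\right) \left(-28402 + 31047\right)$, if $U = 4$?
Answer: $-96296515$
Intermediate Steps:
$\left(-31711 - 1174 U\right) \left(-28402 + 31047\right) = \left(-31711 - 4696\right) \left(-28402 + 31047\right) = \left(-31711 - 4696\right) 2645 = \left(-36407\right) 2645 = -96296515$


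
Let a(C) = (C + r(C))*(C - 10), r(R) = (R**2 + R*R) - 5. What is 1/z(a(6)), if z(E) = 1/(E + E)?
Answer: -584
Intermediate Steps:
r(R) = -5 + 2*R**2 (r(R) = (R**2 + R**2) - 5 = 2*R**2 - 5 = -5 + 2*R**2)
a(C) = (-10 + C)*(-5 + C + 2*C**2) (a(C) = (C + (-5 + 2*C**2))*(C - 10) = (-5 + C + 2*C**2)*(-10 + C) = (-10 + C)*(-5 + C + 2*C**2))
z(E) = 1/(2*E)
1/z(a(6)) = 1/(1/(2*(50 - 19*6**2 - 15*6 + 2*6**3))) = 1/(1/(2*(50 - 19*36 - 90 + 2*216))) = 1/(1/(2*(50 - 684 - 90 + 432))) = 1/((1/2)/(-292)) = 1/((1/2)*(-1/292)) = 1/(-1/584) = -584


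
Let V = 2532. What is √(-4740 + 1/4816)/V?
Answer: I*√6871179539/3048528 ≈ 0.027191*I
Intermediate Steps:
√(-4740 + 1/4816)/V = √(-4740 + 1/4816)/2532 = √(-4740 + 1/4816)*(1/2532) = √(-22827839/4816)*(1/2532) = (I*√6871179539/1204)*(1/2532) = I*√6871179539/3048528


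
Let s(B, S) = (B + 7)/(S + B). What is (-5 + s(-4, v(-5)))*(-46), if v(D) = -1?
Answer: 1288/5 ≈ 257.60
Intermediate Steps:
s(B, S) = (7 + B)/(B + S)
(-5 + s(-4, v(-5)))*(-46) = (-5 + (7 - 4)/(-4 - 1))*(-46) = (-5 + 3/(-5))*(-46) = (-5 - 1/5*3)*(-46) = (-5 - 3/5)*(-46) = -28/5*(-46) = 1288/5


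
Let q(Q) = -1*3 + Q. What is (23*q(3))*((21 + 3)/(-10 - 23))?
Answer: 0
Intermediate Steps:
q(Q) = -3 + Q
(23*q(3))*((21 + 3)/(-10 - 23)) = (23*(-3 + 3))*((21 + 3)/(-10 - 23)) = (23*0)*(24/(-33)) = 0*(24*(-1/33)) = 0*(-8/11) = 0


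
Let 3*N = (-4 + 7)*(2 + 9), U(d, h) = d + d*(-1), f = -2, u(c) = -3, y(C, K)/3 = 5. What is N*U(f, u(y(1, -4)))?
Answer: 0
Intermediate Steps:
y(C, K) = 15 (y(C, K) = 3*5 = 15)
U(d, h) = 0 (U(d, h) = d - d = 0)
N = 11 (N = ((-4 + 7)*(2 + 9))/3 = (3*11)/3 = (⅓)*33 = 11)
N*U(f, u(y(1, -4))) = 11*0 = 0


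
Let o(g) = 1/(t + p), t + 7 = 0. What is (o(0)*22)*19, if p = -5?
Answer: -209/6 ≈ -34.833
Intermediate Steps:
t = -7 (t = -7 + 0 = -7)
o(g) = -1/12 (o(g) = 1/(-7 - 5) = 1/(-12) = -1/12)
(o(0)*22)*19 = -1/12*22*19 = -11/6*19 = -209/6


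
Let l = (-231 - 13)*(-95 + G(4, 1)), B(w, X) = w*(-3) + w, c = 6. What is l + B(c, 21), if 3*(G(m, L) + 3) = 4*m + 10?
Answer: 65356/3 ≈ 21785.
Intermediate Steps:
G(m, L) = 1/3 + 4*m/3 (G(m, L) = -3 + (4*m + 10)/3 = -3 + (10 + 4*m)/3 = -3 + (10/3 + 4*m/3) = 1/3 + 4*m/3)
B(w, X) = -2*w (B(w, X) = -3*w + w = -2*w)
l = 65392/3 (l = (-231 - 13)*(-95 + (1/3 + (4/3)*4)) = -244*(-95 + (1/3 + 16/3)) = -244*(-95 + 17/3) = -244*(-268/3) = 65392/3 ≈ 21797.)
l + B(c, 21) = 65392/3 - 2*6 = 65392/3 - 12 = 65356/3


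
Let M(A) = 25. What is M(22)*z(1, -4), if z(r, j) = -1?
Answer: -25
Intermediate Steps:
M(22)*z(1, -4) = 25*(-1) = -25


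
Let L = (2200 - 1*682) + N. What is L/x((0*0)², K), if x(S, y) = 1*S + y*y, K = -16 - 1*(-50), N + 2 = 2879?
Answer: 4395/1156 ≈ 3.8019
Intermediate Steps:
N = 2877 (N = -2 + 2879 = 2877)
K = 34 (K = -16 + 50 = 34)
x(S, y) = S + y²
L = 4395 (L = (2200 - 1*682) + 2877 = (2200 - 682) + 2877 = 1518 + 2877 = 4395)
L/x((0*0)², K) = 4395/((0*0)² + 34²) = 4395/(0² + 1156) = 4395/(0 + 1156) = 4395/1156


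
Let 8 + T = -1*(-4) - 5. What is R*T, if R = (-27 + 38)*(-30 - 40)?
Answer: 6930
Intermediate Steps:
R = -770 (R = 11*(-70) = -770)
T = -9 (T = -8 + (-1*(-4) - 5) = -8 + (4 - 5) = -8 - 1 = -9)
R*T = -770*(-9) = 6930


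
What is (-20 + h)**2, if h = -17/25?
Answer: 267289/625 ≈ 427.66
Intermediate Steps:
h = -17/25 (h = -17*1/25 = -17/25 ≈ -0.68000)
(-20 + h)**2 = (-20 - 17/25)**2 = (-517/25)**2 = 267289/625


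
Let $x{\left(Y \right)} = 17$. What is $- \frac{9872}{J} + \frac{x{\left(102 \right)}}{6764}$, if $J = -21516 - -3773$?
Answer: $\frac{67075839}{120013652} \approx 0.5589$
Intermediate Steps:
$J = -17743$ ($J = -21516 + 3773 = -17743$)
$- \frac{9872}{J} + \frac{x{\left(102 \right)}}{6764} = - \frac{9872}{-17743} + \frac{17}{6764} = \left(-9872\right) \left(- \frac{1}{17743}\right) + 17 \cdot \frac{1}{6764} = \frac{9872}{17743} + \frac{17}{6764} = \frac{67075839}{120013652}$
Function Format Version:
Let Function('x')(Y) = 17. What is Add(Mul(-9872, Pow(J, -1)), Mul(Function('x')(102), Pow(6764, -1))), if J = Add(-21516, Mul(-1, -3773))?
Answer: Rational(67075839, 120013652) ≈ 0.55890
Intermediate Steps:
J = -17743 (J = Add(-21516, 3773) = -17743)
Add(Mul(-9872, Pow(J, -1)), Mul(Function('x')(102), Pow(6764, -1))) = Add(Mul(-9872, Pow(-17743, -1)), Mul(17, Pow(6764, -1))) = Add(Mul(-9872, Rational(-1, 17743)), Mul(17, Rational(1, 6764))) = Add(Rational(9872, 17743), Rational(17, 6764)) = Rational(67075839, 120013652)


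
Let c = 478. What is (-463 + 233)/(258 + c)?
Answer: -5/16 ≈ -0.31250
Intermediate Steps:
(-463 + 233)/(258 + c) = (-463 + 233)/(258 + 478) = -230/736 = -230*1/736 = -5/16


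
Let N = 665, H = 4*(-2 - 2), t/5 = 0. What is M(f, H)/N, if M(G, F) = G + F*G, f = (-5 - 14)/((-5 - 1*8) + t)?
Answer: -3/91 ≈ -0.032967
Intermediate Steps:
t = 0 (t = 5*0 = 0)
H = -16 (H = 4*(-4) = -16)
f = 19/13 (f = (-5 - 14)/((-5 - 1*8) + 0) = -19/((-5 - 8) + 0) = -19/(-13 + 0) = -19/(-13) = -19*(-1/13) = 19/13 ≈ 1.4615)
M(f, H)/N = (19*(1 - 16)/13)/665 = ((19/13)*(-15))*(1/665) = -285/13*1/665 = -3/91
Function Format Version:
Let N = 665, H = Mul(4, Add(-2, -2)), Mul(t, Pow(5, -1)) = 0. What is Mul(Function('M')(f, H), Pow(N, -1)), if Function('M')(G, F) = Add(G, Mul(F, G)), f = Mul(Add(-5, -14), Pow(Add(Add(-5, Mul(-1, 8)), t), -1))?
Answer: Rational(-3, 91) ≈ -0.032967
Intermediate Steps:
t = 0 (t = Mul(5, 0) = 0)
H = -16 (H = Mul(4, -4) = -16)
f = Rational(19, 13) (f = Mul(Add(-5, -14), Pow(Add(Add(-5, Mul(-1, 8)), 0), -1)) = Mul(-19, Pow(Add(Add(-5, -8), 0), -1)) = Mul(-19, Pow(Add(-13, 0), -1)) = Mul(-19, Pow(-13, -1)) = Mul(-19, Rational(-1, 13)) = Rational(19, 13) ≈ 1.4615)
Mul(Function('M')(f, H), Pow(N, -1)) = Mul(Mul(Rational(19, 13), Add(1, -16)), Pow(665, -1)) = Mul(Mul(Rational(19, 13), -15), Rational(1, 665)) = Mul(Rational(-285, 13), Rational(1, 665)) = Rational(-3, 91)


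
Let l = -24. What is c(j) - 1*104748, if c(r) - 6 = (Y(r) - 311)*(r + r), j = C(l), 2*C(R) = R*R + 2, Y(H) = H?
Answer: -117458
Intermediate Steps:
C(R) = 1 + R²/2 (C(R) = (R*R + 2)/2 = (R² + 2)/2 = (2 + R²)/2 = 1 + R²/2)
j = 289 (j = 1 + (½)*(-24)² = 1 + (½)*576 = 1 + 288 = 289)
c(r) = 6 + 2*r*(-311 + r) (c(r) = 6 + (r - 311)*(r + r) = 6 + (-311 + r)*(2*r) = 6 + 2*r*(-311 + r))
c(j) - 1*104748 = (6 - 622*289 + 2*289²) - 1*104748 = (6 - 179758 + 2*83521) - 104748 = (6 - 179758 + 167042) - 104748 = -12710 - 104748 = -117458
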